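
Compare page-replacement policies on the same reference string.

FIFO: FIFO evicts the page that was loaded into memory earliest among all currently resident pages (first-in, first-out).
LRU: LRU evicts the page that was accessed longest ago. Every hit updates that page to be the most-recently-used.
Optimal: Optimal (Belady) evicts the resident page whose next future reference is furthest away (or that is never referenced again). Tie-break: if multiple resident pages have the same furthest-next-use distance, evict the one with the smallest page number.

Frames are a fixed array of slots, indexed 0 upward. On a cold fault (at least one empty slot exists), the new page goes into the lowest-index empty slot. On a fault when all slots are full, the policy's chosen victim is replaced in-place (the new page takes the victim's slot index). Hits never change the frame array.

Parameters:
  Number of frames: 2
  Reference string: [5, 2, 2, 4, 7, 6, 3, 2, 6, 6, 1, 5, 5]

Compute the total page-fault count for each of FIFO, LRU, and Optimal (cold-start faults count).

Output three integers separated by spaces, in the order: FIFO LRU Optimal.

--- FIFO ---
  step 0: ref 5 -> FAULT, frames=[5,-] (faults so far: 1)
  step 1: ref 2 -> FAULT, frames=[5,2] (faults so far: 2)
  step 2: ref 2 -> HIT, frames=[5,2] (faults so far: 2)
  step 3: ref 4 -> FAULT, evict 5, frames=[4,2] (faults so far: 3)
  step 4: ref 7 -> FAULT, evict 2, frames=[4,7] (faults so far: 4)
  step 5: ref 6 -> FAULT, evict 4, frames=[6,7] (faults so far: 5)
  step 6: ref 3 -> FAULT, evict 7, frames=[6,3] (faults so far: 6)
  step 7: ref 2 -> FAULT, evict 6, frames=[2,3] (faults so far: 7)
  step 8: ref 6 -> FAULT, evict 3, frames=[2,6] (faults so far: 8)
  step 9: ref 6 -> HIT, frames=[2,6] (faults so far: 8)
  step 10: ref 1 -> FAULT, evict 2, frames=[1,6] (faults so far: 9)
  step 11: ref 5 -> FAULT, evict 6, frames=[1,5] (faults so far: 10)
  step 12: ref 5 -> HIT, frames=[1,5] (faults so far: 10)
  FIFO total faults: 10
--- LRU ---
  step 0: ref 5 -> FAULT, frames=[5,-] (faults so far: 1)
  step 1: ref 2 -> FAULT, frames=[5,2] (faults so far: 2)
  step 2: ref 2 -> HIT, frames=[5,2] (faults so far: 2)
  step 3: ref 4 -> FAULT, evict 5, frames=[4,2] (faults so far: 3)
  step 4: ref 7 -> FAULT, evict 2, frames=[4,7] (faults so far: 4)
  step 5: ref 6 -> FAULT, evict 4, frames=[6,7] (faults so far: 5)
  step 6: ref 3 -> FAULT, evict 7, frames=[6,3] (faults so far: 6)
  step 7: ref 2 -> FAULT, evict 6, frames=[2,3] (faults so far: 7)
  step 8: ref 6 -> FAULT, evict 3, frames=[2,6] (faults so far: 8)
  step 9: ref 6 -> HIT, frames=[2,6] (faults so far: 8)
  step 10: ref 1 -> FAULT, evict 2, frames=[1,6] (faults so far: 9)
  step 11: ref 5 -> FAULT, evict 6, frames=[1,5] (faults so far: 10)
  step 12: ref 5 -> HIT, frames=[1,5] (faults so far: 10)
  LRU total faults: 10
--- Optimal ---
  step 0: ref 5 -> FAULT, frames=[5,-] (faults so far: 1)
  step 1: ref 2 -> FAULT, frames=[5,2] (faults so far: 2)
  step 2: ref 2 -> HIT, frames=[5,2] (faults so far: 2)
  step 3: ref 4 -> FAULT, evict 5, frames=[4,2] (faults so far: 3)
  step 4: ref 7 -> FAULT, evict 4, frames=[7,2] (faults so far: 4)
  step 5: ref 6 -> FAULT, evict 7, frames=[6,2] (faults so far: 5)
  step 6: ref 3 -> FAULT, evict 6, frames=[3,2] (faults so far: 6)
  step 7: ref 2 -> HIT, frames=[3,2] (faults so far: 6)
  step 8: ref 6 -> FAULT, evict 2, frames=[3,6] (faults so far: 7)
  step 9: ref 6 -> HIT, frames=[3,6] (faults so far: 7)
  step 10: ref 1 -> FAULT, evict 3, frames=[1,6] (faults so far: 8)
  step 11: ref 5 -> FAULT, evict 1, frames=[5,6] (faults so far: 9)
  step 12: ref 5 -> HIT, frames=[5,6] (faults so far: 9)
  Optimal total faults: 9

Answer: 10 10 9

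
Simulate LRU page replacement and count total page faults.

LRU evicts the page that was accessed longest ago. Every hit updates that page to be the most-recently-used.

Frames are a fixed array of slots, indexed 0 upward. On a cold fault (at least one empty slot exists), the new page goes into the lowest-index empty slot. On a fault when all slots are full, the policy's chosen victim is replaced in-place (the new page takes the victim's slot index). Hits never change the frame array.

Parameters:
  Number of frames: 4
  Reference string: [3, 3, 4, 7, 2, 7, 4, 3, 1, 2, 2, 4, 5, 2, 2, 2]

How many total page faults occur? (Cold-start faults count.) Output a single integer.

Step 0: ref 3 → FAULT, frames=[3,-,-,-]
Step 1: ref 3 → HIT, frames=[3,-,-,-]
Step 2: ref 4 → FAULT, frames=[3,4,-,-]
Step 3: ref 7 → FAULT, frames=[3,4,7,-]
Step 4: ref 2 → FAULT, frames=[3,4,7,2]
Step 5: ref 7 → HIT, frames=[3,4,7,2]
Step 6: ref 4 → HIT, frames=[3,4,7,2]
Step 7: ref 3 → HIT, frames=[3,4,7,2]
Step 8: ref 1 → FAULT (evict 2), frames=[3,4,7,1]
Step 9: ref 2 → FAULT (evict 7), frames=[3,4,2,1]
Step 10: ref 2 → HIT, frames=[3,4,2,1]
Step 11: ref 4 → HIT, frames=[3,4,2,1]
Step 12: ref 5 → FAULT (evict 3), frames=[5,4,2,1]
Step 13: ref 2 → HIT, frames=[5,4,2,1]
Step 14: ref 2 → HIT, frames=[5,4,2,1]
Step 15: ref 2 → HIT, frames=[5,4,2,1]
Total faults: 7

Answer: 7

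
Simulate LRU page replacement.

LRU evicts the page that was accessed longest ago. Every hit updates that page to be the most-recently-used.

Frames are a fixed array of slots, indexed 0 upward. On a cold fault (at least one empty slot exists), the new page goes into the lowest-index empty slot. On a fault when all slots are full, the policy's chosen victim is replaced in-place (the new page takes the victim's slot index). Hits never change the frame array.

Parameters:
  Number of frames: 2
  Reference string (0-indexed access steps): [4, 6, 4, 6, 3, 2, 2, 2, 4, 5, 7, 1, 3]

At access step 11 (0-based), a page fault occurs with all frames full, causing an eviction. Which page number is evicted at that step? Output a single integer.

Answer: 5

Derivation:
Step 0: ref 4 -> FAULT, frames=[4,-]
Step 1: ref 6 -> FAULT, frames=[4,6]
Step 2: ref 4 -> HIT, frames=[4,6]
Step 3: ref 6 -> HIT, frames=[4,6]
Step 4: ref 3 -> FAULT, evict 4, frames=[3,6]
Step 5: ref 2 -> FAULT, evict 6, frames=[3,2]
Step 6: ref 2 -> HIT, frames=[3,2]
Step 7: ref 2 -> HIT, frames=[3,2]
Step 8: ref 4 -> FAULT, evict 3, frames=[4,2]
Step 9: ref 5 -> FAULT, evict 2, frames=[4,5]
Step 10: ref 7 -> FAULT, evict 4, frames=[7,5]
Step 11: ref 1 -> FAULT, evict 5, frames=[7,1]
At step 11: evicted page 5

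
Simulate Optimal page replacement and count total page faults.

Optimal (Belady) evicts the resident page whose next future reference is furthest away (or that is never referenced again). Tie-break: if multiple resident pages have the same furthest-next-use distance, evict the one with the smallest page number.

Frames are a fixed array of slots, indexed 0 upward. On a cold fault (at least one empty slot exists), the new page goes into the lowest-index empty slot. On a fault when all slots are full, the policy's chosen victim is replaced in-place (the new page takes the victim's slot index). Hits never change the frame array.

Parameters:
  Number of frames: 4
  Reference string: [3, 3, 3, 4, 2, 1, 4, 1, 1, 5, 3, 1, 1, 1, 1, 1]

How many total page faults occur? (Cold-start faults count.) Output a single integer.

Answer: 5

Derivation:
Step 0: ref 3 → FAULT, frames=[3,-,-,-]
Step 1: ref 3 → HIT, frames=[3,-,-,-]
Step 2: ref 3 → HIT, frames=[3,-,-,-]
Step 3: ref 4 → FAULT, frames=[3,4,-,-]
Step 4: ref 2 → FAULT, frames=[3,4,2,-]
Step 5: ref 1 → FAULT, frames=[3,4,2,1]
Step 6: ref 4 → HIT, frames=[3,4,2,1]
Step 7: ref 1 → HIT, frames=[3,4,2,1]
Step 8: ref 1 → HIT, frames=[3,4,2,1]
Step 9: ref 5 → FAULT (evict 2), frames=[3,4,5,1]
Step 10: ref 3 → HIT, frames=[3,4,5,1]
Step 11: ref 1 → HIT, frames=[3,4,5,1]
Step 12: ref 1 → HIT, frames=[3,4,5,1]
Step 13: ref 1 → HIT, frames=[3,4,5,1]
Step 14: ref 1 → HIT, frames=[3,4,5,1]
Step 15: ref 1 → HIT, frames=[3,4,5,1]
Total faults: 5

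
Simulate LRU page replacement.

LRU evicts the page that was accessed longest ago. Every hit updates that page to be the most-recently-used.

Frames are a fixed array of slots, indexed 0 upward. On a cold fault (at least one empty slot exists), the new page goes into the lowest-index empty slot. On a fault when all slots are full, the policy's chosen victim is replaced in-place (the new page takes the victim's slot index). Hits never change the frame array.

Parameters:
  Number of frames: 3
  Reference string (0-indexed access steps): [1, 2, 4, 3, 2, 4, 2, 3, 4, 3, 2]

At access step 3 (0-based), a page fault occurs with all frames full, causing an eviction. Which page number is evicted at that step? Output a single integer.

Step 0: ref 1 -> FAULT, frames=[1,-,-]
Step 1: ref 2 -> FAULT, frames=[1,2,-]
Step 2: ref 4 -> FAULT, frames=[1,2,4]
Step 3: ref 3 -> FAULT, evict 1, frames=[3,2,4]
At step 3: evicted page 1

Answer: 1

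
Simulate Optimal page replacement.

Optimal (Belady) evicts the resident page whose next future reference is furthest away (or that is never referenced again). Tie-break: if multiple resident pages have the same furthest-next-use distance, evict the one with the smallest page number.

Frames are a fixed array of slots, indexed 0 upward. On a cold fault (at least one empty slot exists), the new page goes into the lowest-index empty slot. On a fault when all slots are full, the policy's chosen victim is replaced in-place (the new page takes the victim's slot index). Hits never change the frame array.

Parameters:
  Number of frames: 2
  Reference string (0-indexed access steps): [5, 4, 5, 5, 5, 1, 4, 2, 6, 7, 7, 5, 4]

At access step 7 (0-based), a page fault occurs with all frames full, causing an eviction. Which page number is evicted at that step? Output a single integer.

Answer: 1

Derivation:
Step 0: ref 5 -> FAULT, frames=[5,-]
Step 1: ref 4 -> FAULT, frames=[5,4]
Step 2: ref 5 -> HIT, frames=[5,4]
Step 3: ref 5 -> HIT, frames=[5,4]
Step 4: ref 5 -> HIT, frames=[5,4]
Step 5: ref 1 -> FAULT, evict 5, frames=[1,4]
Step 6: ref 4 -> HIT, frames=[1,4]
Step 7: ref 2 -> FAULT, evict 1, frames=[2,4]
At step 7: evicted page 1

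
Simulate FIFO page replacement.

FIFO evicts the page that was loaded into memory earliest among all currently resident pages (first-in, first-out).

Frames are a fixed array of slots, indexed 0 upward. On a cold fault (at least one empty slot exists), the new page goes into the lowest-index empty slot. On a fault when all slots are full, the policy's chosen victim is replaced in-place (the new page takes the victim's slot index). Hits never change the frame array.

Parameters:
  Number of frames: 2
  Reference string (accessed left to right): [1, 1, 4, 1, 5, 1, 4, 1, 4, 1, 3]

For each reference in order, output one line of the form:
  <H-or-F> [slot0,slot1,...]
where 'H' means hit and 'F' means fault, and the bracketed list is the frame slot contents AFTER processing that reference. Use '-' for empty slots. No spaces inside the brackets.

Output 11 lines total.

F [1,-]
H [1,-]
F [1,4]
H [1,4]
F [5,4]
F [5,1]
F [4,1]
H [4,1]
H [4,1]
H [4,1]
F [4,3]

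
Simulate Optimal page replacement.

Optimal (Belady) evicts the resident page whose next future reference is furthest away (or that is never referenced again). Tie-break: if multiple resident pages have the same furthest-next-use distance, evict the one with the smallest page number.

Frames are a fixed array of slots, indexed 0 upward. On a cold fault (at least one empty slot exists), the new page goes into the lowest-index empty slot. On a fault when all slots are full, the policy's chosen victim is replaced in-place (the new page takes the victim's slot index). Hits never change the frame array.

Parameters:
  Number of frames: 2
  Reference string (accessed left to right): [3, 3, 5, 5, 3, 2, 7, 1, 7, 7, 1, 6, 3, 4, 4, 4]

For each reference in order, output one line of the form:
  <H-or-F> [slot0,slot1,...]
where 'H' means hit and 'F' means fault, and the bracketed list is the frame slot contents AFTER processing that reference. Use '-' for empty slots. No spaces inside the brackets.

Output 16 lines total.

F [3,-]
H [3,-]
F [3,5]
H [3,5]
H [3,5]
F [3,2]
F [3,7]
F [1,7]
H [1,7]
H [1,7]
H [1,7]
F [6,7]
F [3,7]
F [4,7]
H [4,7]
H [4,7]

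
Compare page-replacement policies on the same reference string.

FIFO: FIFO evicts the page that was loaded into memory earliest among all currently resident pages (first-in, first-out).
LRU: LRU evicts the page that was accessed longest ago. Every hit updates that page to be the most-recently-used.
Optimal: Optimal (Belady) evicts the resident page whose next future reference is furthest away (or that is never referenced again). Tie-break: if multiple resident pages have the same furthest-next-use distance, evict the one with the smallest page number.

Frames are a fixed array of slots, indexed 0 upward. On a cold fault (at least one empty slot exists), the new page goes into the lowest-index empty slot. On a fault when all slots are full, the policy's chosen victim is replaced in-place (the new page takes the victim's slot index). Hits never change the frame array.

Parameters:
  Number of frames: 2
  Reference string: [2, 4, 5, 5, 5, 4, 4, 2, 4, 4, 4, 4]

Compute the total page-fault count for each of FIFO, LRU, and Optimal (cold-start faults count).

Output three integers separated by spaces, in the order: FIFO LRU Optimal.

--- FIFO ---
  step 0: ref 2 -> FAULT, frames=[2,-] (faults so far: 1)
  step 1: ref 4 -> FAULT, frames=[2,4] (faults so far: 2)
  step 2: ref 5 -> FAULT, evict 2, frames=[5,4] (faults so far: 3)
  step 3: ref 5 -> HIT, frames=[5,4] (faults so far: 3)
  step 4: ref 5 -> HIT, frames=[5,4] (faults so far: 3)
  step 5: ref 4 -> HIT, frames=[5,4] (faults so far: 3)
  step 6: ref 4 -> HIT, frames=[5,4] (faults so far: 3)
  step 7: ref 2 -> FAULT, evict 4, frames=[5,2] (faults so far: 4)
  step 8: ref 4 -> FAULT, evict 5, frames=[4,2] (faults so far: 5)
  step 9: ref 4 -> HIT, frames=[4,2] (faults so far: 5)
  step 10: ref 4 -> HIT, frames=[4,2] (faults so far: 5)
  step 11: ref 4 -> HIT, frames=[4,2] (faults so far: 5)
  FIFO total faults: 5
--- LRU ---
  step 0: ref 2 -> FAULT, frames=[2,-] (faults so far: 1)
  step 1: ref 4 -> FAULT, frames=[2,4] (faults so far: 2)
  step 2: ref 5 -> FAULT, evict 2, frames=[5,4] (faults so far: 3)
  step 3: ref 5 -> HIT, frames=[5,4] (faults so far: 3)
  step 4: ref 5 -> HIT, frames=[5,4] (faults so far: 3)
  step 5: ref 4 -> HIT, frames=[5,4] (faults so far: 3)
  step 6: ref 4 -> HIT, frames=[5,4] (faults so far: 3)
  step 7: ref 2 -> FAULT, evict 5, frames=[2,4] (faults so far: 4)
  step 8: ref 4 -> HIT, frames=[2,4] (faults so far: 4)
  step 9: ref 4 -> HIT, frames=[2,4] (faults so far: 4)
  step 10: ref 4 -> HIT, frames=[2,4] (faults so far: 4)
  step 11: ref 4 -> HIT, frames=[2,4] (faults so far: 4)
  LRU total faults: 4
--- Optimal ---
  step 0: ref 2 -> FAULT, frames=[2,-] (faults so far: 1)
  step 1: ref 4 -> FAULT, frames=[2,4] (faults so far: 2)
  step 2: ref 5 -> FAULT, evict 2, frames=[5,4] (faults so far: 3)
  step 3: ref 5 -> HIT, frames=[5,4] (faults so far: 3)
  step 4: ref 5 -> HIT, frames=[5,4] (faults so far: 3)
  step 5: ref 4 -> HIT, frames=[5,4] (faults so far: 3)
  step 6: ref 4 -> HIT, frames=[5,4] (faults so far: 3)
  step 7: ref 2 -> FAULT, evict 5, frames=[2,4] (faults so far: 4)
  step 8: ref 4 -> HIT, frames=[2,4] (faults so far: 4)
  step 9: ref 4 -> HIT, frames=[2,4] (faults so far: 4)
  step 10: ref 4 -> HIT, frames=[2,4] (faults so far: 4)
  step 11: ref 4 -> HIT, frames=[2,4] (faults so far: 4)
  Optimal total faults: 4

Answer: 5 4 4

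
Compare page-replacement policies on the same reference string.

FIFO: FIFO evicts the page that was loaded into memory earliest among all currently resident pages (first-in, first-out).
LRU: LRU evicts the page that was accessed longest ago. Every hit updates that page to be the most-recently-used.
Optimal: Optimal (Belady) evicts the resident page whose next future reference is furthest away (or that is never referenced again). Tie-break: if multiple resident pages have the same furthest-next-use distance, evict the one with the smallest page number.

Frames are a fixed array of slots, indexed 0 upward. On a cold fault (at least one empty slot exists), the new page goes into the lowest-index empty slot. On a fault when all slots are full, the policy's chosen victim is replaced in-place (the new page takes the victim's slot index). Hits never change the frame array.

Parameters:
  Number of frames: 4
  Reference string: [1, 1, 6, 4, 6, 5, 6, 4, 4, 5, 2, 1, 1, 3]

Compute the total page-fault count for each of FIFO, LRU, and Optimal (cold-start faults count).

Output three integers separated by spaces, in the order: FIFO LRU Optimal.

--- FIFO ---
  step 0: ref 1 -> FAULT, frames=[1,-,-,-] (faults so far: 1)
  step 1: ref 1 -> HIT, frames=[1,-,-,-] (faults so far: 1)
  step 2: ref 6 -> FAULT, frames=[1,6,-,-] (faults so far: 2)
  step 3: ref 4 -> FAULT, frames=[1,6,4,-] (faults so far: 3)
  step 4: ref 6 -> HIT, frames=[1,6,4,-] (faults so far: 3)
  step 5: ref 5 -> FAULT, frames=[1,6,4,5] (faults so far: 4)
  step 6: ref 6 -> HIT, frames=[1,6,4,5] (faults so far: 4)
  step 7: ref 4 -> HIT, frames=[1,6,4,5] (faults so far: 4)
  step 8: ref 4 -> HIT, frames=[1,6,4,5] (faults so far: 4)
  step 9: ref 5 -> HIT, frames=[1,6,4,5] (faults so far: 4)
  step 10: ref 2 -> FAULT, evict 1, frames=[2,6,4,5] (faults so far: 5)
  step 11: ref 1 -> FAULT, evict 6, frames=[2,1,4,5] (faults so far: 6)
  step 12: ref 1 -> HIT, frames=[2,1,4,5] (faults so far: 6)
  step 13: ref 3 -> FAULT, evict 4, frames=[2,1,3,5] (faults so far: 7)
  FIFO total faults: 7
--- LRU ---
  step 0: ref 1 -> FAULT, frames=[1,-,-,-] (faults so far: 1)
  step 1: ref 1 -> HIT, frames=[1,-,-,-] (faults so far: 1)
  step 2: ref 6 -> FAULT, frames=[1,6,-,-] (faults so far: 2)
  step 3: ref 4 -> FAULT, frames=[1,6,4,-] (faults so far: 3)
  step 4: ref 6 -> HIT, frames=[1,6,4,-] (faults so far: 3)
  step 5: ref 5 -> FAULT, frames=[1,6,4,5] (faults so far: 4)
  step 6: ref 6 -> HIT, frames=[1,6,4,5] (faults so far: 4)
  step 7: ref 4 -> HIT, frames=[1,6,4,5] (faults so far: 4)
  step 8: ref 4 -> HIT, frames=[1,6,4,5] (faults so far: 4)
  step 9: ref 5 -> HIT, frames=[1,6,4,5] (faults so far: 4)
  step 10: ref 2 -> FAULT, evict 1, frames=[2,6,4,5] (faults so far: 5)
  step 11: ref 1 -> FAULT, evict 6, frames=[2,1,4,5] (faults so far: 6)
  step 12: ref 1 -> HIT, frames=[2,1,4,5] (faults so far: 6)
  step 13: ref 3 -> FAULT, evict 4, frames=[2,1,3,5] (faults so far: 7)
  LRU total faults: 7
--- Optimal ---
  step 0: ref 1 -> FAULT, frames=[1,-,-,-] (faults so far: 1)
  step 1: ref 1 -> HIT, frames=[1,-,-,-] (faults so far: 1)
  step 2: ref 6 -> FAULT, frames=[1,6,-,-] (faults so far: 2)
  step 3: ref 4 -> FAULT, frames=[1,6,4,-] (faults so far: 3)
  step 4: ref 6 -> HIT, frames=[1,6,4,-] (faults so far: 3)
  step 5: ref 5 -> FAULT, frames=[1,6,4,5] (faults so far: 4)
  step 6: ref 6 -> HIT, frames=[1,6,4,5] (faults so far: 4)
  step 7: ref 4 -> HIT, frames=[1,6,4,5] (faults so far: 4)
  step 8: ref 4 -> HIT, frames=[1,6,4,5] (faults so far: 4)
  step 9: ref 5 -> HIT, frames=[1,6,4,5] (faults so far: 4)
  step 10: ref 2 -> FAULT, evict 4, frames=[1,6,2,5] (faults so far: 5)
  step 11: ref 1 -> HIT, frames=[1,6,2,5] (faults so far: 5)
  step 12: ref 1 -> HIT, frames=[1,6,2,5] (faults so far: 5)
  step 13: ref 3 -> FAULT, evict 1, frames=[3,6,2,5] (faults so far: 6)
  Optimal total faults: 6

Answer: 7 7 6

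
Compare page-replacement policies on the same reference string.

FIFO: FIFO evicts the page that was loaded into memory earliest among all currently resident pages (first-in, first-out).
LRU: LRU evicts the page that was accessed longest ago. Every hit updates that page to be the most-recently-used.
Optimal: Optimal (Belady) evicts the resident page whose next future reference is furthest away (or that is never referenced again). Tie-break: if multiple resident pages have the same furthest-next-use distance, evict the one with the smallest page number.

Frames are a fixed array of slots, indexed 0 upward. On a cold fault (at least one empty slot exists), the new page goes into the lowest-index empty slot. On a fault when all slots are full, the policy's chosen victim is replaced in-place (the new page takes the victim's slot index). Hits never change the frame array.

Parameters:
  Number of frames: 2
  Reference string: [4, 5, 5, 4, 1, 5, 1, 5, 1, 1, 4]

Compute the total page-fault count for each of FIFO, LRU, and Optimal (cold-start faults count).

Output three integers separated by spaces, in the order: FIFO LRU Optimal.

--- FIFO ---
  step 0: ref 4 -> FAULT, frames=[4,-] (faults so far: 1)
  step 1: ref 5 -> FAULT, frames=[4,5] (faults so far: 2)
  step 2: ref 5 -> HIT, frames=[4,5] (faults so far: 2)
  step 3: ref 4 -> HIT, frames=[4,5] (faults so far: 2)
  step 4: ref 1 -> FAULT, evict 4, frames=[1,5] (faults so far: 3)
  step 5: ref 5 -> HIT, frames=[1,5] (faults so far: 3)
  step 6: ref 1 -> HIT, frames=[1,5] (faults so far: 3)
  step 7: ref 5 -> HIT, frames=[1,5] (faults so far: 3)
  step 8: ref 1 -> HIT, frames=[1,5] (faults so far: 3)
  step 9: ref 1 -> HIT, frames=[1,5] (faults so far: 3)
  step 10: ref 4 -> FAULT, evict 5, frames=[1,4] (faults so far: 4)
  FIFO total faults: 4
--- LRU ---
  step 0: ref 4 -> FAULT, frames=[4,-] (faults so far: 1)
  step 1: ref 5 -> FAULT, frames=[4,5] (faults so far: 2)
  step 2: ref 5 -> HIT, frames=[4,5] (faults so far: 2)
  step 3: ref 4 -> HIT, frames=[4,5] (faults so far: 2)
  step 4: ref 1 -> FAULT, evict 5, frames=[4,1] (faults so far: 3)
  step 5: ref 5 -> FAULT, evict 4, frames=[5,1] (faults so far: 4)
  step 6: ref 1 -> HIT, frames=[5,1] (faults so far: 4)
  step 7: ref 5 -> HIT, frames=[5,1] (faults so far: 4)
  step 8: ref 1 -> HIT, frames=[5,1] (faults so far: 4)
  step 9: ref 1 -> HIT, frames=[5,1] (faults so far: 4)
  step 10: ref 4 -> FAULT, evict 5, frames=[4,1] (faults so far: 5)
  LRU total faults: 5
--- Optimal ---
  step 0: ref 4 -> FAULT, frames=[4,-] (faults so far: 1)
  step 1: ref 5 -> FAULT, frames=[4,5] (faults so far: 2)
  step 2: ref 5 -> HIT, frames=[4,5] (faults so far: 2)
  step 3: ref 4 -> HIT, frames=[4,5] (faults so far: 2)
  step 4: ref 1 -> FAULT, evict 4, frames=[1,5] (faults so far: 3)
  step 5: ref 5 -> HIT, frames=[1,5] (faults so far: 3)
  step 6: ref 1 -> HIT, frames=[1,5] (faults so far: 3)
  step 7: ref 5 -> HIT, frames=[1,5] (faults so far: 3)
  step 8: ref 1 -> HIT, frames=[1,5] (faults so far: 3)
  step 9: ref 1 -> HIT, frames=[1,5] (faults so far: 3)
  step 10: ref 4 -> FAULT, evict 1, frames=[4,5] (faults so far: 4)
  Optimal total faults: 4

Answer: 4 5 4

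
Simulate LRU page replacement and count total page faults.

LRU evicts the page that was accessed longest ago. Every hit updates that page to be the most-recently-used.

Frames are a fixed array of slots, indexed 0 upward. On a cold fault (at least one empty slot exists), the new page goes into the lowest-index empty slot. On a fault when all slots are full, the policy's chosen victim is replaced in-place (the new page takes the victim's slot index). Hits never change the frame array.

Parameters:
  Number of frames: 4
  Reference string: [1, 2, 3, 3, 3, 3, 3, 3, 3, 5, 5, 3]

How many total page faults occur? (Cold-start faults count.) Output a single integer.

Answer: 4

Derivation:
Step 0: ref 1 → FAULT, frames=[1,-,-,-]
Step 1: ref 2 → FAULT, frames=[1,2,-,-]
Step 2: ref 3 → FAULT, frames=[1,2,3,-]
Step 3: ref 3 → HIT, frames=[1,2,3,-]
Step 4: ref 3 → HIT, frames=[1,2,3,-]
Step 5: ref 3 → HIT, frames=[1,2,3,-]
Step 6: ref 3 → HIT, frames=[1,2,3,-]
Step 7: ref 3 → HIT, frames=[1,2,3,-]
Step 8: ref 3 → HIT, frames=[1,2,3,-]
Step 9: ref 5 → FAULT, frames=[1,2,3,5]
Step 10: ref 5 → HIT, frames=[1,2,3,5]
Step 11: ref 3 → HIT, frames=[1,2,3,5]
Total faults: 4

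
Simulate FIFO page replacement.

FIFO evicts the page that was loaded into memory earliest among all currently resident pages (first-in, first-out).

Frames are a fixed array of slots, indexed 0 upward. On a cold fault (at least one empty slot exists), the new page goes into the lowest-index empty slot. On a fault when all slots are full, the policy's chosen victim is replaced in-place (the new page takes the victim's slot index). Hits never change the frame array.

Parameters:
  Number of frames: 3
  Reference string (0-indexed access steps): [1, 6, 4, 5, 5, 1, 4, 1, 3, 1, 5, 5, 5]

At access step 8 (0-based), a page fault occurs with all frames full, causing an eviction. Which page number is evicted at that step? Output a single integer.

Step 0: ref 1 -> FAULT, frames=[1,-,-]
Step 1: ref 6 -> FAULT, frames=[1,6,-]
Step 2: ref 4 -> FAULT, frames=[1,6,4]
Step 3: ref 5 -> FAULT, evict 1, frames=[5,6,4]
Step 4: ref 5 -> HIT, frames=[5,6,4]
Step 5: ref 1 -> FAULT, evict 6, frames=[5,1,4]
Step 6: ref 4 -> HIT, frames=[5,1,4]
Step 7: ref 1 -> HIT, frames=[5,1,4]
Step 8: ref 3 -> FAULT, evict 4, frames=[5,1,3]
At step 8: evicted page 4

Answer: 4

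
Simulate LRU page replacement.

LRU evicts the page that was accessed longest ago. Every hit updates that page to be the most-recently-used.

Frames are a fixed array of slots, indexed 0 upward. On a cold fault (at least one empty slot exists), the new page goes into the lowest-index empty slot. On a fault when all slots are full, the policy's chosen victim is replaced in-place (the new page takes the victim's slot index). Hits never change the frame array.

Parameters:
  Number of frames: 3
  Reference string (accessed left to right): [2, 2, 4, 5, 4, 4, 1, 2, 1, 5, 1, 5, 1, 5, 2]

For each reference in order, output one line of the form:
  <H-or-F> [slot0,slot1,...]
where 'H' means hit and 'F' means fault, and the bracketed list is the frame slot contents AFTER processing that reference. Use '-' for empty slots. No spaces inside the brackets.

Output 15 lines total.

F [2,-,-]
H [2,-,-]
F [2,4,-]
F [2,4,5]
H [2,4,5]
H [2,4,5]
F [1,4,5]
F [1,4,2]
H [1,4,2]
F [1,5,2]
H [1,5,2]
H [1,5,2]
H [1,5,2]
H [1,5,2]
H [1,5,2]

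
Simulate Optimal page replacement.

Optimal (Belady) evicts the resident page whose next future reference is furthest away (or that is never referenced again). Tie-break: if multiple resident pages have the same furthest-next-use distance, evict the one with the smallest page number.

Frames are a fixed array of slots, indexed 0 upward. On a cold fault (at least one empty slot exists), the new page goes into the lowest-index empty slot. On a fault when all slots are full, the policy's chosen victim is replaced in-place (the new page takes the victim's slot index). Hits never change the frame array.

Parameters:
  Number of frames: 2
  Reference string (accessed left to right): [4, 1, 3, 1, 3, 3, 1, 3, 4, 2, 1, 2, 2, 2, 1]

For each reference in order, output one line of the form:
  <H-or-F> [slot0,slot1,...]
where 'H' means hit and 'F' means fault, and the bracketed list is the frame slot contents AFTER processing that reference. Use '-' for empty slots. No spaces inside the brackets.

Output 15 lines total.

F [4,-]
F [4,1]
F [3,1]
H [3,1]
H [3,1]
H [3,1]
H [3,1]
H [3,1]
F [4,1]
F [2,1]
H [2,1]
H [2,1]
H [2,1]
H [2,1]
H [2,1]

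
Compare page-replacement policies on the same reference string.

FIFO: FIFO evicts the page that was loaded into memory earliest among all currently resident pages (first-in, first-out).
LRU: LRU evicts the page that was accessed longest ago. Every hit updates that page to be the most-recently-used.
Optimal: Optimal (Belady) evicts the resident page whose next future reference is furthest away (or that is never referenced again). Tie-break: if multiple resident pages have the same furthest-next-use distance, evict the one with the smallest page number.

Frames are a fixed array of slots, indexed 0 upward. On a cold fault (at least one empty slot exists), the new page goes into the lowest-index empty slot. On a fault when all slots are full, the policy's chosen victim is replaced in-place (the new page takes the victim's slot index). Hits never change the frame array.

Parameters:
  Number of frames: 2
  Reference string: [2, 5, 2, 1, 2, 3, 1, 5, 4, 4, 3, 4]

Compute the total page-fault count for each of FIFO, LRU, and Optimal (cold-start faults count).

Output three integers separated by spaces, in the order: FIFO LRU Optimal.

--- FIFO ---
  step 0: ref 2 -> FAULT, frames=[2,-] (faults so far: 1)
  step 1: ref 5 -> FAULT, frames=[2,5] (faults so far: 2)
  step 2: ref 2 -> HIT, frames=[2,5] (faults so far: 2)
  step 3: ref 1 -> FAULT, evict 2, frames=[1,5] (faults so far: 3)
  step 4: ref 2 -> FAULT, evict 5, frames=[1,2] (faults so far: 4)
  step 5: ref 3 -> FAULT, evict 1, frames=[3,2] (faults so far: 5)
  step 6: ref 1 -> FAULT, evict 2, frames=[3,1] (faults so far: 6)
  step 7: ref 5 -> FAULT, evict 3, frames=[5,1] (faults so far: 7)
  step 8: ref 4 -> FAULT, evict 1, frames=[5,4] (faults so far: 8)
  step 9: ref 4 -> HIT, frames=[5,4] (faults so far: 8)
  step 10: ref 3 -> FAULT, evict 5, frames=[3,4] (faults so far: 9)
  step 11: ref 4 -> HIT, frames=[3,4] (faults so far: 9)
  FIFO total faults: 9
--- LRU ---
  step 0: ref 2 -> FAULT, frames=[2,-] (faults so far: 1)
  step 1: ref 5 -> FAULT, frames=[2,5] (faults so far: 2)
  step 2: ref 2 -> HIT, frames=[2,5] (faults so far: 2)
  step 3: ref 1 -> FAULT, evict 5, frames=[2,1] (faults so far: 3)
  step 4: ref 2 -> HIT, frames=[2,1] (faults so far: 3)
  step 5: ref 3 -> FAULT, evict 1, frames=[2,3] (faults so far: 4)
  step 6: ref 1 -> FAULT, evict 2, frames=[1,3] (faults so far: 5)
  step 7: ref 5 -> FAULT, evict 3, frames=[1,5] (faults so far: 6)
  step 8: ref 4 -> FAULT, evict 1, frames=[4,5] (faults so far: 7)
  step 9: ref 4 -> HIT, frames=[4,5] (faults so far: 7)
  step 10: ref 3 -> FAULT, evict 5, frames=[4,3] (faults so far: 8)
  step 11: ref 4 -> HIT, frames=[4,3] (faults so far: 8)
  LRU total faults: 8
--- Optimal ---
  step 0: ref 2 -> FAULT, frames=[2,-] (faults so far: 1)
  step 1: ref 5 -> FAULT, frames=[2,5] (faults so far: 2)
  step 2: ref 2 -> HIT, frames=[2,5] (faults so far: 2)
  step 3: ref 1 -> FAULT, evict 5, frames=[2,1] (faults so far: 3)
  step 4: ref 2 -> HIT, frames=[2,1] (faults so far: 3)
  step 5: ref 3 -> FAULT, evict 2, frames=[3,1] (faults so far: 4)
  step 6: ref 1 -> HIT, frames=[3,1] (faults so far: 4)
  step 7: ref 5 -> FAULT, evict 1, frames=[3,5] (faults so far: 5)
  step 8: ref 4 -> FAULT, evict 5, frames=[3,4] (faults so far: 6)
  step 9: ref 4 -> HIT, frames=[3,4] (faults so far: 6)
  step 10: ref 3 -> HIT, frames=[3,4] (faults so far: 6)
  step 11: ref 4 -> HIT, frames=[3,4] (faults so far: 6)
  Optimal total faults: 6

Answer: 9 8 6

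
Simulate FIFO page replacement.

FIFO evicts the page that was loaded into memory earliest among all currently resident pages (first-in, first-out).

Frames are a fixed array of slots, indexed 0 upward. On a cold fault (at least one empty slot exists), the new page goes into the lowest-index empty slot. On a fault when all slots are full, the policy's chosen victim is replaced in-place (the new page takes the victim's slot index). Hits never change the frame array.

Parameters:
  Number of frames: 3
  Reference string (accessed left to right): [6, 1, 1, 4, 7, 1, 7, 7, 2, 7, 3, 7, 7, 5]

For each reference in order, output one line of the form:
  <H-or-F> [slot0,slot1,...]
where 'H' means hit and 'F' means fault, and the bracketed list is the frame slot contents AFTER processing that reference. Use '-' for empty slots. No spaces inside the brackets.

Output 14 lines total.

F [6,-,-]
F [6,1,-]
H [6,1,-]
F [6,1,4]
F [7,1,4]
H [7,1,4]
H [7,1,4]
H [7,1,4]
F [7,2,4]
H [7,2,4]
F [7,2,3]
H [7,2,3]
H [7,2,3]
F [5,2,3]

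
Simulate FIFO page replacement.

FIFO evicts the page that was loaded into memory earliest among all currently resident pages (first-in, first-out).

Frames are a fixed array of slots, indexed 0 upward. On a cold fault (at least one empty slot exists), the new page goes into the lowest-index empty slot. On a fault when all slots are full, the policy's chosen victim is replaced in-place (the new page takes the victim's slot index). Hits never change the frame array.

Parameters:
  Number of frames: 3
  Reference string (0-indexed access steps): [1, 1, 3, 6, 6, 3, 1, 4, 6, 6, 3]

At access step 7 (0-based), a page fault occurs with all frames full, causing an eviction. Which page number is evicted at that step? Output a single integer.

Answer: 1

Derivation:
Step 0: ref 1 -> FAULT, frames=[1,-,-]
Step 1: ref 1 -> HIT, frames=[1,-,-]
Step 2: ref 3 -> FAULT, frames=[1,3,-]
Step 3: ref 6 -> FAULT, frames=[1,3,6]
Step 4: ref 6 -> HIT, frames=[1,3,6]
Step 5: ref 3 -> HIT, frames=[1,3,6]
Step 6: ref 1 -> HIT, frames=[1,3,6]
Step 7: ref 4 -> FAULT, evict 1, frames=[4,3,6]
At step 7: evicted page 1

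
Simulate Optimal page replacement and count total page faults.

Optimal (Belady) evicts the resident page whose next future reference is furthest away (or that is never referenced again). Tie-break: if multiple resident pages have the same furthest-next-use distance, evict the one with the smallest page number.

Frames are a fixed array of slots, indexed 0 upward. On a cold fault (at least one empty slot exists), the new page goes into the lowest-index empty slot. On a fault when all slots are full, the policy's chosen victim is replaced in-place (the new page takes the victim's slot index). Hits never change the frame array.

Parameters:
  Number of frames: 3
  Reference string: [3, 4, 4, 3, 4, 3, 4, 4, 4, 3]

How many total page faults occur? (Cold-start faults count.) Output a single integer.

Answer: 2

Derivation:
Step 0: ref 3 → FAULT, frames=[3,-,-]
Step 1: ref 4 → FAULT, frames=[3,4,-]
Step 2: ref 4 → HIT, frames=[3,4,-]
Step 3: ref 3 → HIT, frames=[3,4,-]
Step 4: ref 4 → HIT, frames=[3,4,-]
Step 5: ref 3 → HIT, frames=[3,4,-]
Step 6: ref 4 → HIT, frames=[3,4,-]
Step 7: ref 4 → HIT, frames=[3,4,-]
Step 8: ref 4 → HIT, frames=[3,4,-]
Step 9: ref 3 → HIT, frames=[3,4,-]
Total faults: 2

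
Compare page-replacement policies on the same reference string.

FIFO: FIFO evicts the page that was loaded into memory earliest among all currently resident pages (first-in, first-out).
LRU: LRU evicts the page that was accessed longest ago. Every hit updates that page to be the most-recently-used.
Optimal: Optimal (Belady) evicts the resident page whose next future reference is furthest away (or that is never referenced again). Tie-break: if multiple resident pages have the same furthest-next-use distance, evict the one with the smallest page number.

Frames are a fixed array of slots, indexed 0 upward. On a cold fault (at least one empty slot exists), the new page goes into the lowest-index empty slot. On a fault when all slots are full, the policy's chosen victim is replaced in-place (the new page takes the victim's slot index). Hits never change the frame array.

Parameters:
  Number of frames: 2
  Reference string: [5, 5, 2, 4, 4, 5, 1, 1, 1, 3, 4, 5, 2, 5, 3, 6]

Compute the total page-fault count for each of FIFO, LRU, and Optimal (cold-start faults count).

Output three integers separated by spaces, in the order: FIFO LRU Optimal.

Answer: 11 11 9

Derivation:
--- FIFO ---
  step 0: ref 5 -> FAULT, frames=[5,-] (faults so far: 1)
  step 1: ref 5 -> HIT, frames=[5,-] (faults so far: 1)
  step 2: ref 2 -> FAULT, frames=[5,2] (faults so far: 2)
  step 3: ref 4 -> FAULT, evict 5, frames=[4,2] (faults so far: 3)
  step 4: ref 4 -> HIT, frames=[4,2] (faults so far: 3)
  step 5: ref 5 -> FAULT, evict 2, frames=[4,5] (faults so far: 4)
  step 6: ref 1 -> FAULT, evict 4, frames=[1,5] (faults so far: 5)
  step 7: ref 1 -> HIT, frames=[1,5] (faults so far: 5)
  step 8: ref 1 -> HIT, frames=[1,5] (faults so far: 5)
  step 9: ref 3 -> FAULT, evict 5, frames=[1,3] (faults so far: 6)
  step 10: ref 4 -> FAULT, evict 1, frames=[4,3] (faults so far: 7)
  step 11: ref 5 -> FAULT, evict 3, frames=[4,5] (faults so far: 8)
  step 12: ref 2 -> FAULT, evict 4, frames=[2,5] (faults so far: 9)
  step 13: ref 5 -> HIT, frames=[2,5] (faults so far: 9)
  step 14: ref 3 -> FAULT, evict 5, frames=[2,3] (faults so far: 10)
  step 15: ref 6 -> FAULT, evict 2, frames=[6,3] (faults so far: 11)
  FIFO total faults: 11
--- LRU ---
  step 0: ref 5 -> FAULT, frames=[5,-] (faults so far: 1)
  step 1: ref 5 -> HIT, frames=[5,-] (faults so far: 1)
  step 2: ref 2 -> FAULT, frames=[5,2] (faults so far: 2)
  step 3: ref 4 -> FAULT, evict 5, frames=[4,2] (faults so far: 3)
  step 4: ref 4 -> HIT, frames=[4,2] (faults so far: 3)
  step 5: ref 5 -> FAULT, evict 2, frames=[4,5] (faults so far: 4)
  step 6: ref 1 -> FAULT, evict 4, frames=[1,5] (faults so far: 5)
  step 7: ref 1 -> HIT, frames=[1,5] (faults so far: 5)
  step 8: ref 1 -> HIT, frames=[1,5] (faults so far: 5)
  step 9: ref 3 -> FAULT, evict 5, frames=[1,3] (faults so far: 6)
  step 10: ref 4 -> FAULT, evict 1, frames=[4,3] (faults so far: 7)
  step 11: ref 5 -> FAULT, evict 3, frames=[4,5] (faults so far: 8)
  step 12: ref 2 -> FAULT, evict 4, frames=[2,5] (faults so far: 9)
  step 13: ref 5 -> HIT, frames=[2,5] (faults so far: 9)
  step 14: ref 3 -> FAULT, evict 2, frames=[3,5] (faults so far: 10)
  step 15: ref 6 -> FAULT, evict 5, frames=[3,6] (faults so far: 11)
  LRU total faults: 11
--- Optimal ---
  step 0: ref 5 -> FAULT, frames=[5,-] (faults so far: 1)
  step 1: ref 5 -> HIT, frames=[5,-] (faults so far: 1)
  step 2: ref 2 -> FAULT, frames=[5,2] (faults so far: 2)
  step 3: ref 4 -> FAULT, evict 2, frames=[5,4] (faults so far: 3)
  step 4: ref 4 -> HIT, frames=[5,4] (faults so far: 3)
  step 5: ref 5 -> HIT, frames=[5,4] (faults so far: 3)
  step 6: ref 1 -> FAULT, evict 5, frames=[1,4] (faults so far: 4)
  step 7: ref 1 -> HIT, frames=[1,4] (faults so far: 4)
  step 8: ref 1 -> HIT, frames=[1,4] (faults so far: 4)
  step 9: ref 3 -> FAULT, evict 1, frames=[3,4] (faults so far: 5)
  step 10: ref 4 -> HIT, frames=[3,4] (faults so far: 5)
  step 11: ref 5 -> FAULT, evict 4, frames=[3,5] (faults so far: 6)
  step 12: ref 2 -> FAULT, evict 3, frames=[2,5] (faults so far: 7)
  step 13: ref 5 -> HIT, frames=[2,5] (faults so far: 7)
  step 14: ref 3 -> FAULT, evict 2, frames=[3,5] (faults so far: 8)
  step 15: ref 6 -> FAULT, evict 3, frames=[6,5] (faults so far: 9)
  Optimal total faults: 9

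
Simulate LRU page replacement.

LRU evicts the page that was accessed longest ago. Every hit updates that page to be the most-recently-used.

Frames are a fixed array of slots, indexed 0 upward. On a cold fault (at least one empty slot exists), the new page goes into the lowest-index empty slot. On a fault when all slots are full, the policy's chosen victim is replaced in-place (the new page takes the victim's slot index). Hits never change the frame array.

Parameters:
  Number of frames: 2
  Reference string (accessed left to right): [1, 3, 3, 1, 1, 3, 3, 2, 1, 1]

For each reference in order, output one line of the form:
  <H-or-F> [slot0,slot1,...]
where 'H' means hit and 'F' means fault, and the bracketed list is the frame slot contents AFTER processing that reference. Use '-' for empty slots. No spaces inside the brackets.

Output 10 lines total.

F [1,-]
F [1,3]
H [1,3]
H [1,3]
H [1,3]
H [1,3]
H [1,3]
F [2,3]
F [2,1]
H [2,1]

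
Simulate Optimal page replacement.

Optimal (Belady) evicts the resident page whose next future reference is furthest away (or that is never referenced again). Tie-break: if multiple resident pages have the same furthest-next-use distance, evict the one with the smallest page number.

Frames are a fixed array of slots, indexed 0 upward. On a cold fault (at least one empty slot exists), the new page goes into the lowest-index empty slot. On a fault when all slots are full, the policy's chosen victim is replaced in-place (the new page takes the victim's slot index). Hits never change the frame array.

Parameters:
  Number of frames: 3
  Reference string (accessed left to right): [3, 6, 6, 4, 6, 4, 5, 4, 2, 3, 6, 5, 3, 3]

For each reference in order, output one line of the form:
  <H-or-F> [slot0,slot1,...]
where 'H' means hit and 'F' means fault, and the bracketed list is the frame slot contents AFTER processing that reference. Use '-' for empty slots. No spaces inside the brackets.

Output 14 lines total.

F [3,-,-]
F [3,6,-]
H [3,6,-]
F [3,6,4]
H [3,6,4]
H [3,6,4]
F [3,5,4]
H [3,5,4]
F [3,5,2]
H [3,5,2]
F [3,5,6]
H [3,5,6]
H [3,5,6]
H [3,5,6]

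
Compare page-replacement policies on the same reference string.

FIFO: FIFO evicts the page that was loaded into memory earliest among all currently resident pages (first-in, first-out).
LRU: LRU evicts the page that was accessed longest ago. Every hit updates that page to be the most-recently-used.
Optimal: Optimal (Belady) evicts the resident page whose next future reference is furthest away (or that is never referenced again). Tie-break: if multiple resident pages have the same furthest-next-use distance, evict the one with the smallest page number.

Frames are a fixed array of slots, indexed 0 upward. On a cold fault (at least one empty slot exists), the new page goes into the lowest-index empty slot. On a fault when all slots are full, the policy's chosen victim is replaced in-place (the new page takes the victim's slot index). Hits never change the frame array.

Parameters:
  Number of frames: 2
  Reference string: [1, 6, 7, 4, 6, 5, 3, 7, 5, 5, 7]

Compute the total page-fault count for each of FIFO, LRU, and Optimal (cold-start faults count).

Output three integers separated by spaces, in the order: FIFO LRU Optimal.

--- FIFO ---
  step 0: ref 1 -> FAULT, frames=[1,-] (faults so far: 1)
  step 1: ref 6 -> FAULT, frames=[1,6] (faults so far: 2)
  step 2: ref 7 -> FAULT, evict 1, frames=[7,6] (faults so far: 3)
  step 3: ref 4 -> FAULT, evict 6, frames=[7,4] (faults so far: 4)
  step 4: ref 6 -> FAULT, evict 7, frames=[6,4] (faults so far: 5)
  step 5: ref 5 -> FAULT, evict 4, frames=[6,5] (faults so far: 6)
  step 6: ref 3 -> FAULT, evict 6, frames=[3,5] (faults so far: 7)
  step 7: ref 7 -> FAULT, evict 5, frames=[3,7] (faults so far: 8)
  step 8: ref 5 -> FAULT, evict 3, frames=[5,7] (faults so far: 9)
  step 9: ref 5 -> HIT, frames=[5,7] (faults so far: 9)
  step 10: ref 7 -> HIT, frames=[5,7] (faults so far: 9)
  FIFO total faults: 9
--- LRU ---
  step 0: ref 1 -> FAULT, frames=[1,-] (faults so far: 1)
  step 1: ref 6 -> FAULT, frames=[1,6] (faults so far: 2)
  step 2: ref 7 -> FAULT, evict 1, frames=[7,6] (faults so far: 3)
  step 3: ref 4 -> FAULT, evict 6, frames=[7,4] (faults so far: 4)
  step 4: ref 6 -> FAULT, evict 7, frames=[6,4] (faults so far: 5)
  step 5: ref 5 -> FAULT, evict 4, frames=[6,5] (faults so far: 6)
  step 6: ref 3 -> FAULT, evict 6, frames=[3,5] (faults so far: 7)
  step 7: ref 7 -> FAULT, evict 5, frames=[3,7] (faults so far: 8)
  step 8: ref 5 -> FAULT, evict 3, frames=[5,7] (faults so far: 9)
  step 9: ref 5 -> HIT, frames=[5,7] (faults so far: 9)
  step 10: ref 7 -> HIT, frames=[5,7] (faults so far: 9)
  LRU total faults: 9
--- Optimal ---
  step 0: ref 1 -> FAULT, frames=[1,-] (faults so far: 1)
  step 1: ref 6 -> FAULT, frames=[1,6] (faults so far: 2)
  step 2: ref 7 -> FAULT, evict 1, frames=[7,6] (faults so far: 3)
  step 3: ref 4 -> FAULT, evict 7, frames=[4,6] (faults so far: 4)
  step 4: ref 6 -> HIT, frames=[4,6] (faults so far: 4)
  step 5: ref 5 -> FAULT, evict 4, frames=[5,6] (faults so far: 5)
  step 6: ref 3 -> FAULT, evict 6, frames=[5,3] (faults so far: 6)
  step 7: ref 7 -> FAULT, evict 3, frames=[5,7] (faults so far: 7)
  step 8: ref 5 -> HIT, frames=[5,7] (faults so far: 7)
  step 9: ref 5 -> HIT, frames=[5,7] (faults so far: 7)
  step 10: ref 7 -> HIT, frames=[5,7] (faults so far: 7)
  Optimal total faults: 7

Answer: 9 9 7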